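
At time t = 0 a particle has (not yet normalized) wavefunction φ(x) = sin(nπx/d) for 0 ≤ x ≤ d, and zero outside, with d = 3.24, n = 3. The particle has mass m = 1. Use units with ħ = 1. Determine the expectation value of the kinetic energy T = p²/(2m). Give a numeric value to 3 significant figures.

T = −(ħ²/2m) d²/dx², so ⟨T⟩ = −(ħ²/2m) ∫ φ*·φ'' dx / ∫|φ|² dx; with m = 1.
d/dx sin(nπx/d) = (nπ/d)·cos(nπx/d) and d²/dx² sin(nπx/d) = −(nπ/d)²·sin(nπx/d); on 0 ≤ x ≤ d, ∫sin²(nπx/d) dx = d/2 and ∫sin(nπx/d)·cos(nπx/d) dx = 0.
State is unnormalized: ∫|φ|² dx = 1.6200, and ∫φ*·(−ħ²/2m · φ'') dx = 6.8539, so ⟨T⟩ = 6.8539 / 1.6200.
⟨T⟩ = 4.2308.

4.23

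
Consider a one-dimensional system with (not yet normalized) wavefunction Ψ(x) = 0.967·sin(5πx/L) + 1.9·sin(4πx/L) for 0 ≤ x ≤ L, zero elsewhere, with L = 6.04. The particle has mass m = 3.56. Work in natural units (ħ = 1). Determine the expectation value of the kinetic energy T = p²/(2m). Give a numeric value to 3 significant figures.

T = −(ħ²/2m) d²/dx², so ⟨T⟩ = −(ħ²/2m) ∫ Ψ*·Ψ'' dx / ∫|Ψ|² dx; with m = 3.56.
d²/dx² sin(jπx/L) = −(jπ/L)²·sin(jπx/L); on 0 ≤ x ≤ L, ∫sin²(jπx/L) dx = L/2 and ∫sin(jπx/L)·sin(lπx/L) dx = 0 for j ≠ l, so only diagonal terms survive in ∫|Ψ|² and ∫Ψ·Ψ″; ∫Ψ·Ψ′ dx = [Ψ²/2] between the walls = 0.
State is unnormalized: ∫|Ψ|² dx = 13.726, and ∫Ψ*·(−ħ²/2m · Ψ'') dx = 9.3105, so ⟨T⟩ = 9.3105 / 13.726.
⟨T⟩ = 0.67830.

0.678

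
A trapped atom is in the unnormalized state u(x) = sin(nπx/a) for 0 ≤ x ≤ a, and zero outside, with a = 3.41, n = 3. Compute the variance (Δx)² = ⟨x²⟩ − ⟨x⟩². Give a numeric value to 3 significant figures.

Compute ⟨x⟩ and ⟨x²⟩ separately, then (Δx)² = ⟨x²⟩ − ⟨x⟩².
With sin²θ = (1 − cos2θ)/2 on 0 ≤ x ≤ a: ∫sin²(nπx/a) dx = a/2, ∫x·sin²(nπx/a) dx = a²/4, ∫x²·sin²(nπx/a) dx = a³·(1/6 − 1/(4n²π²)); higher powers xᵏ the same way, integrating xᵏ·cos(2nπx/a) by parts.
Normalization: ∫|u|² dx = 1.7050.
⟨x⟩ = 1.7050 and ⟨x²⟩ = 3.8106.
(Δx)² = 3.8106 − (1.7050)² = 0.90355.

0.904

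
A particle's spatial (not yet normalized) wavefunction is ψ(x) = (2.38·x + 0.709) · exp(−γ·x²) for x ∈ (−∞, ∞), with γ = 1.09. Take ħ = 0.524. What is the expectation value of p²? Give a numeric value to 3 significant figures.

0.731

p² ψ = −ħ² d²ψ/dx²; ⟨p²⟩ = −ħ² ∫ ψ*·ψ'' dx / ∫|ψ|² dx.
Expand each integrand as polynomial × e^(−2γx²) and use ∫x^(2j)·e^(−2γx²) dx = (2j−1)!!/(4γ)^j · √(π/(2γ)), odd powers → 0; here √(π/(2γ)) = 1.2005. Differentiate with the product rule, d/dx e^(−γx²) = −2γx·e^(−γx²).
State is unnormalized: ∫|ψ|² dx = 2.1631, and ∫ψ*·(−ħ² ψ'') dx = 1.5809, so ⟨p²⟩ = 1.5809 / 2.1631.
⟨p²⟩ = 0.73087.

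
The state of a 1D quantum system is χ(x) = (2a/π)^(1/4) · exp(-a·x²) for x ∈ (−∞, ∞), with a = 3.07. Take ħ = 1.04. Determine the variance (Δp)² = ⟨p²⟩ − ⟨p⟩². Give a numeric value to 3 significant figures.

Compute ⟨p⟩ and ⟨p²⟩ separately; (Δp)² = ⟨p²⟩ − ⟨p⟩².
Gaussian moments: ∫x^(2j)·e^(−2ax²) dx = (2j−1)!!/(4a)^j · √(π/(2a)), odd powers integrate to 0; here √(π/(2a)) = 0.71530. Derivatives: d/dx e^(−ax²) = −2ax·e^(−ax²), d²/dx² e^(−ax²) = (4a²x² − 2a)·e^(−ax²).
⟨p⟩ = 0.0000 and ⟨p²⟩ = 3.3205.
(Δp)² = 3.3205 − (0.0000)² = 3.3205.

3.32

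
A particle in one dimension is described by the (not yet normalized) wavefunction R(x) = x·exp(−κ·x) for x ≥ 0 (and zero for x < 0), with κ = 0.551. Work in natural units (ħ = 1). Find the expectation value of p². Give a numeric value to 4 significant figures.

p² R = −ħ² d²R/dx²; ⟨p²⟩ = −ħ² ∫ R*·R'' dx / ∫|R|² dx.
Differentiate x·exp(−κ·x) with the product rule; every integrand then reduces to terms xʲ·e^(−2κx) on [0, ∞), with ∫₀^∞ xʲ·e^(−2κx) dx = j!/(2κ)^(j+1).
State is unnormalized: ∫|R|² dx = 1.4945, and ∫R*·(−ħ² R'') dx = 0.45372, so ⟨p²⟩ = 0.45372 / 1.4945.
⟨p²⟩ = 0.30360.

0.3036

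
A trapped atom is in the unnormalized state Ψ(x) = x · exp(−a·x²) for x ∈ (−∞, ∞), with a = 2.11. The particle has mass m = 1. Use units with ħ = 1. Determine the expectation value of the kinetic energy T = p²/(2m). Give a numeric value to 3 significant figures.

T = −(ħ²/2m) d²/dx², so ⟨T⟩ = −(ħ²/2m) ∫ Ψ*·Ψ'' dx / ∫|Ψ|² dx; with m = 1.
Expand each integrand as polynomial × e^(−2ax²) and use ∫x^(2j)·e^(−2ax²) dx = (2j−1)!!/(4a)^j · √(π/(2a)), odd powers → 0; here √(π/(2a)) = 0.86282. Differentiate with the product rule, d/dx e^(−ax²) = −2ax·e^(−ax²).
State is unnormalized: ∫|Ψ|² dx = 0.10223, and ∫Ψ*·(−ħ²/2m · Ψ'') dx = 0.32356, so ⟨T⟩ = 0.32356 / 0.10223.
⟨T⟩ = 3.1650.

3.17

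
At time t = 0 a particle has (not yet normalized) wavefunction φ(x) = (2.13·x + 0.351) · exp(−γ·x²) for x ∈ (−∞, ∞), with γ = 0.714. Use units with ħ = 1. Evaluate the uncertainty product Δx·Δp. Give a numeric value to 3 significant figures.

1.36

Δx = √(⟨x²⟩−⟨x⟩²), Δp = √(⟨p²⟩−⟨p⟩²).
Expand each integrand as polynomial × e^(−2γx²) and use ∫x^(2j)·e^(−2γx²) dx = (2j−1)!!/(4γ)^j · √(π/(2γ)), odd powers → 0; here √(π/(2γ)) = 1.4832. Differentiate with the product rule, d/dx e^(−γx²) = −2γx·e^(−γx²).
Normalization: ∫|φ|² dx = 2.5389.
⟨x⟩ = 0.30586, ⟨x²⟩ = 1.0000 ⇒ Δx = 0.95209.
⟨p⟩ = 0.0000, ⟨p²⟩ = 2.0392 ⇒ Δp = 1.4280.
Δx·Δp = 1.3596.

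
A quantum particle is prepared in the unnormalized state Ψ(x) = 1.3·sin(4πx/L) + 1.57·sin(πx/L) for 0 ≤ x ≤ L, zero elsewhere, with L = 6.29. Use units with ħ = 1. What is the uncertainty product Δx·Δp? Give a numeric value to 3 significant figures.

1.91

Δx = √(⟨x²⟩−⟨x⟩²), Δp = √(⟨p²⟩−⟨p⟩²).
On 0 ≤ x ≤ L (j ≠ l): ∫sin²(jπx/L) dx = L/2, ∫sin(jπx/L)·sin(lπx/L) dx = 0; diagonal moments ∫x·sin²(jπx/L) dx = L²/4, ∫x²·sin²(jπx/L) dx = L³·(1/6 − 1/(4j²π²)); cross terms ∫x·sin(jπx/L)·sin(lπx/L) dx = 0 for j + l even and −4jlL²/(π²(j² − l²)²) for j + l odd, ∫x²·sin(jπx/L)·sin(lπx/L) dx = (−1)^(j+l)·4jlL³/(π²(j² − l²)²); higher powers the same way via product-to-sum and parts. d²/dx² sin(jπx/L) = −(jπ/L)²·sin(jπx/L); on 0 ≤ x ≤ L, ∫sin²(jπx/L) dx = L/2 and ∫sin(jπx/L)·sin(lπx/L) dx = 0 for j ≠ l, so only diagonal terms survive in ∫|Ψ|² and ∫Ψ·Ψ″; ∫Ψ·Ψ′ dx = [Ψ²/2] between the walls = 0.
Normalization: ∫|Ψ|² dx = 13.067.
⟨x⟩ = 3.0560, ⟨x²⟩ = 11.388 ⇒ Δx = 1.4314.
⟨p⟩ = 0.0000, ⟨p²⟩ = 1.7715 ⇒ Δp = 1.3310.
Δx·Δp = 1.9052.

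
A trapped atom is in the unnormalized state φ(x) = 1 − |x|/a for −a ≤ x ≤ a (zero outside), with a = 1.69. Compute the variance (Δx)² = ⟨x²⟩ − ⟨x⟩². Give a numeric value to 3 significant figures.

0.286

Compute ⟨x⟩ and ⟨x²⟩ separately, then (Δx)² = ⟨x²⟩ − ⟨x⟩².
φ is even, so ∫ over [−a, a] = 2∫₀ᵃ with φ = 1 − x/a there: ∫₀ᵃ (1 − x/a)² dx = a/3, ∫₀ᵃ x²(1 − x/a)² dx = a³/30, ∫₀ᵃ x⁴(1 − x/a)² dx = a⁵/105.
Normalization: ∫|φ|² dx = 1.1267.
⟨x⟩ = 0.0000 and ⟨x²⟩ = 0.28561.
(Δx)² = 0.28561 − (0.0000)² = 0.28561.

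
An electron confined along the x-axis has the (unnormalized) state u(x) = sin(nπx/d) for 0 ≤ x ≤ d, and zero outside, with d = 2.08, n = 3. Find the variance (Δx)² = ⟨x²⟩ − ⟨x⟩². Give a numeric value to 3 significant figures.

0.336

Compute ⟨x⟩ and ⟨x²⟩ separately, then (Δx)² = ⟨x²⟩ − ⟨x⟩².
With sin²θ = (1 − cos2θ)/2 on 0 ≤ x ≤ d: ∫sin²(nπx/d) dx = d/2, ∫x·sin²(nπx/d) dx = d²/4, ∫x²·sin²(nπx/d) dx = d³·(1/6 − 1/(4n²π²)); higher powers xᵏ the same way, integrating xᵏ·cos(2nπx/d) by parts.
Normalization: ∫|u|² dx = 1.0400.
⟨x⟩ = 1.0400 and ⟨x²⟩ = 1.4178.
(Δx)² = 1.4178 − (1.0400)² = 0.33618.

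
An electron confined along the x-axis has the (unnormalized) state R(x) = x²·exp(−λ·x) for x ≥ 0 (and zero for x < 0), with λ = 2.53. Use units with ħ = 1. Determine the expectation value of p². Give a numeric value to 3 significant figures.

2.13

p² R = −ħ² d²R/dx²; ⟨p²⟩ = −ħ² ∫ R*·R'' dx / ∫|R|² dx.
Differentiate x²·exp(−λ·x) with the product rule; every integrand then reduces to terms xʲ·e^(−2λx) on [0, ∞), with ∫₀^∞ xʲ·e^(−2λx) dx = j!/(2λ)^(j+1).
State is unnormalized: ∫|R|² dx = 0.0072353, and ∫R*·(−ħ² R'') dx = 0.015438, so ⟨p²⟩ = 0.015438 / 0.0072353.
⟨p²⟩ = 2.1336.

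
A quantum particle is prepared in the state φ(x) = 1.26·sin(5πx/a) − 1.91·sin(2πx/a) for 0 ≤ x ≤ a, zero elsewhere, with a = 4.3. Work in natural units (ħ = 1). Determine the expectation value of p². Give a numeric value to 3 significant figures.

5.53

p² φ = −ħ² d²φ/dx²; ⟨p²⟩ = −ħ² ∫ φ*·φ'' dx / ∫|φ|² dx.
d²/dx² sin(jπx/a) = −(jπ/a)²·sin(jπx/a); on 0 ≤ x ≤ a, ∫sin²(jπx/a) dx = a/2 and ∫sin(jπx/a)·sin(lπx/a) dx = 0 for j ≠ l, so only diagonal terms survive in ∫|φ|² and ∫φ·φ″; ∫φ·φ′ dx = [φ²/2] between the walls = 0.
State is unnormalized: ∫|φ|² dx = 11.257, and ∫φ*·(−ħ² φ'') dx = 62.296, so ⟨p²⟩ = 62.296 / 11.257.
⟨p²⟩ = 5.5341.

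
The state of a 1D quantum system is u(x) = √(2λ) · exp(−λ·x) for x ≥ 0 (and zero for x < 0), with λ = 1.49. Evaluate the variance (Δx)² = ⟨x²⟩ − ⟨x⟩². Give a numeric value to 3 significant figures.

0.113

Compute ⟨x⟩ and ⟨x²⟩ separately, then (Δx)² = ⟨x²⟩ − ⟨x⟩².
Every integrand reduces to terms xʲ·e^(−2λx) on [0, ∞); use ∫₀^∞ xʲ·e^(−2λx) dx = j!/(2λ)^(j+1).
⟨x⟩ = 0.33557 and ⟨x²⟩ = 0.22522.
(Δx)² = 0.22522 − (0.33557)² = 0.11261.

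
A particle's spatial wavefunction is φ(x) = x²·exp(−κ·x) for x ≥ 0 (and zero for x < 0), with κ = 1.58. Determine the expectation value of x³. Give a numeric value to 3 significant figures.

6.66

⟨x³⟩ = ∫ x³·|φ|² dx / ∫|φ|² dx (integrals over the domain).
Every integrand reduces to terms xʲ·e^(−2κx) on [0, ∞); use ∫₀^∞ xʲ·e^(−2κx) dx = j!/(2κ)^(j+1).
State is unnormalized: ∫|φ|² dx = 0.076169, and ∫φ*·x³·φ dx = 0.50691, so ⟨x³⟩ = 0.50691 / 0.076169.
⟨x³⟩ = 6.6552.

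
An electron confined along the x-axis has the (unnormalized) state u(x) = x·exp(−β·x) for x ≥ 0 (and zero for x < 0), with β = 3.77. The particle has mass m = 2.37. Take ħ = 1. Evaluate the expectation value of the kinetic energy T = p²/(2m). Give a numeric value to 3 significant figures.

T = −(ħ²/2m) d²/dx², so ⟨T⟩ = −(ħ²/2m) ∫ u*·u'' dx / ∫|u|² dx; with m = 2.37.
Differentiate x·exp(−β·x) with the product rule; every integrand then reduces to terms xʲ·e^(−2βx) on [0, ∞), with ∫₀^∞ xʲ·e^(−2βx) dx = j!/(2β)^(j+1).
State is unnormalized: ∫|u|² dx = 0.0046657, and ∫u*·(−ħ²/2m · u'') dx = 0.013990, so ⟨T⟩ = 0.013990 / 0.0046657.
⟨T⟩ = 2.9985.

3.00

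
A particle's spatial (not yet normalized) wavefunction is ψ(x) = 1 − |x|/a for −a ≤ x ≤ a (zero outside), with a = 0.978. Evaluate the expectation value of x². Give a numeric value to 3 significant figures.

0.0956

⟨x²⟩ = ∫ x²·|ψ|² dx / ∫|ψ|² dx (integrals over the domain).
ψ is even, so ∫ over [−a, a] = 2∫₀ᵃ with ψ = 1 − x/a there: ∫₀ᵃ (1 − x/a)² dx = a/3, ∫₀ᵃ x²(1 − x/a)² dx = a³/30, ∫₀ᵃ x⁴(1 − x/a)² dx = a⁵/105.
State is unnormalized: ∫|ψ|² dx = 0.65200, and ∫ψ*·x²·ψ dx = 0.062363, so ⟨x²⟩ = 0.062363 / 0.65200.
⟨x²⟩ = 0.095648.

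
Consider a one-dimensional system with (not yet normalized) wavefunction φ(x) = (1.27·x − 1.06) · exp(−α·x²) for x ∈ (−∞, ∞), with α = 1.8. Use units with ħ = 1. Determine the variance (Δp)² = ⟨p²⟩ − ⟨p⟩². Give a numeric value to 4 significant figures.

Compute ⟨p⟩ and ⟨p²⟩ separately; (Δp)² = ⟨p²⟩ − ⟨p⟩².
Expand each integrand as polynomial × e^(−2αx²) and use ∫x^(2j)·e^(−2αx²) dx = (2j−1)!!/(4α)^j · √(π/(2α)), odd powers → 0; here √(π/(2α)) = 0.93417. Differentiate with the product rule, d/dx e^(−αx²) = −2αx·e^(−αx²).
Normalization: ∫|φ|² dx = 1.2589.
⟨p⟩ = 0.0000 and ⟨p²⟩ = 2.3984.
(Δp)² = 2.3984 − (0.0000)² = 2.3984.

2.398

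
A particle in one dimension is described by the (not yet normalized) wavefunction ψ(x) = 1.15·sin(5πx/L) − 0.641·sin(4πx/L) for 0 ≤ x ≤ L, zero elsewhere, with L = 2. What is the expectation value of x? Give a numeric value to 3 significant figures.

⟨x⟩ = ∫ x·|ψ|² dx / ∫|ψ|² dx (integrals over the domain).
On 0 ≤ x ≤ L (j ≠ l): ∫sin²(jπx/L) dx = L/2, ∫sin(jπx/L)·sin(lπx/L) dx = 0; diagonal moments ∫x·sin²(jπx/L) dx = L²/4, ∫x²·sin²(jπx/L) dx = L³·(1/6 − 1/(4j²π²)); cross terms ∫x·sin(jπx/L)·sin(lπx/L) dx = 0 for j + l even and −4jlL²/(π²(j² − l²)²) for j + l odd, ∫x²·sin(jπx/L)·sin(lπx/L) dx = (−1)^(j+l)·4jlL³/(π²(j² − l²)²); higher powers the same way via product-to-sum and parts.
State is unnormalized: ∫|ψ|² dx = 1.7334, and ∫ψ*·x·ψ dx = 2.3235, so ⟨x⟩ = 2.3235 / 1.7334.
⟨x⟩ = 1.3405.

1.34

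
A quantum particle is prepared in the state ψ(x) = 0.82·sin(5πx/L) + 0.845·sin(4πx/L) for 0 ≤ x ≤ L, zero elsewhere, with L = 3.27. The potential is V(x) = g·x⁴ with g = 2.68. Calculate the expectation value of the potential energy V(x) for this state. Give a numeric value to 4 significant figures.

⟨V⟩ = ∫ V(x)·|ψ|² dx / ∫|ψ|² dx.
On 0 ≤ x ≤ L (j ≠ l): ∫sin²(jπx/L) dx = L/2, ∫sin(jπx/L)·sin(lπx/L) dx = 0; diagonal moments ∫x·sin²(jπx/L) dx = L²/4, ∫x²·sin²(jπx/L) dx = L³·(1/6 − 1/(4j²π²)); cross terms ∫x·sin(jπx/L)·sin(lπx/L) dx = 0 for j + l even and −4jlL²/(π²(j² − l²)²) for j + l odd, ∫x²·sin(jπx/L)·sin(lπx/L) dx = (−1)^(j+l)·4jlL³/(π²(j² − l²)²); higher powers the same way via product-to-sum and parts.
State is unnormalized: ∫|ψ|² dx = 2.2668, and ∫ψ*·V(x)·ψ dx = 28.444, so ⟨V⟩ = 28.444 / 2.2668.
⟨V⟩ = 12.548.

12.55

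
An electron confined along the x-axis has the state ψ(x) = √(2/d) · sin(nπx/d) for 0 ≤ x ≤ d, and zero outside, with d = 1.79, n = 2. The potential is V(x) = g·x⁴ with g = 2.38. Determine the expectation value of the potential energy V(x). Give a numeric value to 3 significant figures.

4.29

⟨V⟩ = ∫ V(x)·|ψ|² dx.
With sin²θ = (1 − cos2θ)/2 on 0 ≤ x ≤ d: ∫sin²(nπx/d) dx = d/2, ∫x·sin²(nπx/d) dx = d²/4, ∫x²·sin²(nπx/d) dx = d³·(1/6 − 1/(4n²π²)); higher powers xᵏ the same way, integrating xᵏ·cos(2nπx/d) by parts.
⟨V⟩ = 4.2913.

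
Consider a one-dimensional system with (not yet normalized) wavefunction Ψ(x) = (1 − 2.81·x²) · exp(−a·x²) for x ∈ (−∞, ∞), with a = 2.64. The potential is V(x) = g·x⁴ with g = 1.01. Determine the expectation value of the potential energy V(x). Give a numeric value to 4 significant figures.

⟨V⟩ = ∫ V(x)·|Ψ|² dx / ∫|Ψ|² dx.
Expand each integrand as polynomial × e^(−2ax²) and use ∫x^(2j)·e^(−2ax²) dx = (2j−1)!!/(4a)^j · √(π/(2a)), odd powers → 0; here √(π/(2a)) = 0.77136.
State is unnormalized: ∫|Ψ|² dx = 0.52470, and ∫Ψ*·V(x)·Ψ dx = 0.017130, so ⟨V⟩ = 0.017130 / 0.52470.
⟨V⟩ = 0.032647.

0.03265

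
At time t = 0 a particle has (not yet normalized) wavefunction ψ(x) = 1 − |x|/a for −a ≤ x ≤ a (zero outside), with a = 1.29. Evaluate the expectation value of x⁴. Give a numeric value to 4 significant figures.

⟨x⁴⟩ = ∫ x⁴·|ψ|² dx / ∫|ψ|² dx (integrals over the domain).
ψ is even, so ∫ over [−a, a] = 2∫₀ᵃ with ψ = 1 − x/a there: ∫₀ᵃ (1 − x/a)² dx = a/3, ∫₀ᵃ x²(1 − x/a)² dx = a³/30, ∫₀ᵃ x⁴(1 − x/a)² dx = a⁵/105.
State is unnormalized: ∫|ψ|² dx = 0.86000, and ∫ψ*·x⁴·ψ dx = 0.068044, so ⟨x⁴⟩ = 0.068044 / 0.86000.
⟨x⁴⟩ = 0.079121.

0.07912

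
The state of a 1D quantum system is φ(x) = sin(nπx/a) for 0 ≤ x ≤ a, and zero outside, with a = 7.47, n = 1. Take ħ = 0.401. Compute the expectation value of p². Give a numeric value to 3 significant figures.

0.0284

p² φ = −ħ² d²φ/dx²; ⟨p²⟩ = −ħ² ∫ φ*·φ'' dx / ∫|φ|² dx.
d/dx sin(nπx/a) = (nπ/a)·cos(nπx/a) and d²/dx² sin(nπx/a) = −(nπ/a)²·sin(nπx/a); on 0 ≤ x ≤ a, ∫sin²(nπx/a) dx = a/2 and ∫sin(nπx/a)·cos(nπx/a) dx = 0.
State is unnormalized: ∫|φ|² dx = 3.7350, and ∫φ*·(−ħ² φ'') dx = 0.10623, so ⟨p²⟩ = 0.10623 / 3.7350.
⟨p²⟩ = 0.028441.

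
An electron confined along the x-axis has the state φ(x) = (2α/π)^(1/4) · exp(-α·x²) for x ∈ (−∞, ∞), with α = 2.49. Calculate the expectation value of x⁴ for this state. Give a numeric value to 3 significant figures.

0.0302

⟨x⁴⟩ = ∫ x⁴·|φ|² dx (integrals over the domain).
Gaussian moments: ∫x^(2j)·e^(−2αx²) dx = (2j−1)!!/(4α)^j · √(π/(2α)), odd powers integrate to 0; here √(π/(2α)) = 0.79426.
⟨x⁴⟩ = 0.030241.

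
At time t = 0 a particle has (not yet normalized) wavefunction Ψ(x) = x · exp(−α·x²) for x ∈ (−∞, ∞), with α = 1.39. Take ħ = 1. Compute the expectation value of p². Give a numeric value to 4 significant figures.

p² Ψ = −ħ² d²Ψ/dx²; ⟨p²⟩ = −ħ² ∫ Ψ*·Ψ'' dx / ∫|Ψ|² dx.
Expand each integrand as polynomial × e^(−2αx²) and use ∫x^(2j)·e^(−2αx²) dx = (2j−1)!!/(4α)^j · √(π/(2α)), odd powers → 0; here √(π/(2α)) = 1.0630. Differentiate with the product rule, d/dx e^(−αx²) = −2αx·e^(−αx²).
State is unnormalized: ∫|Ψ|² dx = 0.19120, and ∫Ψ*·(−ħ² Ψ'') dx = 0.79729, so ⟨p²⟩ = 0.79729 / 0.19120.
⟨p²⟩ = 4.1700.

4.170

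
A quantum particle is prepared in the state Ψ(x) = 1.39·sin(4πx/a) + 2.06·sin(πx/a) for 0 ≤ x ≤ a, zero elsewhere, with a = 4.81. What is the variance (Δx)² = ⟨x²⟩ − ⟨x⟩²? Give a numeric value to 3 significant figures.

1.10

Compute ⟨x⟩ and ⟨x²⟩ separately, then (Δx)² = ⟨x²⟩ − ⟨x⟩².
On 0 ≤ x ≤ a (j ≠ l): ∫sin²(jπx/a) dx = a/2, ∫sin(jπx/a)·sin(lπx/a) dx = 0; diagonal moments ∫x·sin²(jπx/a) dx = a²/4, ∫x²·sin²(jπx/a) dx = a³·(1/6 − 1/(4j²π²)); cross terms ∫x·sin(jπx/a)·sin(lπx/a) dx = 0 for j + l even and −4jla²/(π²(j² − l²)²) for j + l odd, ∫x²·sin(jπx/a)·sin(lπx/a) dx = (−1)^(j+l)·4jla³/(π²(j² − l²)²); higher powers the same way via product-to-sum and parts.
Normalization: ∫|Ψ|² dx = 14.853.
⟨x⟩ = 2.3407 and ⟨x²⟩ = 6.5746.
(Δx)² = 6.5746 − (2.3407)² = 1.0956.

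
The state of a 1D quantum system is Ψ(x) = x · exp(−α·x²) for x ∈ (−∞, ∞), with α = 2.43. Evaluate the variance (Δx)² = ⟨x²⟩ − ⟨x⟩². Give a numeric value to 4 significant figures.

Compute ⟨x⟩ and ⟨x²⟩ separately, then (Δx)² = ⟨x²⟩ − ⟨x⟩².
Expand each integrand as polynomial × e^(−2αx²) and use ∫x^(2j)·e^(−2αx²) dx = (2j−1)!!/(4α)^j · √(π/(2α)), odd powers → 0; here √(π/(2α)) = 0.80400.
Normalization: ∫|Ψ|² dx = 0.082716.
⟨x⟩ = 0.0000 and ⟨x²⟩ = 0.30864.
(Δx)² = 0.30864 − (0.0000)² = 0.30864.

0.3086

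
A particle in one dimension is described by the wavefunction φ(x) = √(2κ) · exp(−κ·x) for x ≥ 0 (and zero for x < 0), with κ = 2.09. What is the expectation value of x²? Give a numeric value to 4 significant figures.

⟨x²⟩ = ∫ x²·|φ|² dx (integrals over the domain).
Every integrand reduces to terms xʲ·e^(−2κx) on [0, ∞); use ∫₀^∞ xʲ·e^(−2κx) dx = j!/(2κ)^(j+1).
⟨x²⟩ = 0.11447.

0.1145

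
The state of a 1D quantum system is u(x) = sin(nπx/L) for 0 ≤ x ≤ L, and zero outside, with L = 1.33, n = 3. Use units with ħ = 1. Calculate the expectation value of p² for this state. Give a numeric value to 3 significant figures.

p² u = −ħ² d²u/dx²; ⟨p²⟩ = −ħ² ∫ u*·u'' dx / ∫|u|² dx.
d/dx sin(nπx/L) = (nπ/L)·cos(nπx/L) and d²/dx² sin(nπx/L) = −(nπ/L)²·sin(nπx/L); on 0 ≤ x ≤ L, ∫sin²(nπx/L) dx = L/2 and ∫sin(nπx/L)·cos(nπx/L) dx = 0.
State is unnormalized: ∫|u|² dx = 0.66500, and ∫u*·(−ħ² u'') dx = 33.393, so ⟨p²⟩ = 33.393 / 0.66500.
⟨p²⟩ = 50.216.

50.2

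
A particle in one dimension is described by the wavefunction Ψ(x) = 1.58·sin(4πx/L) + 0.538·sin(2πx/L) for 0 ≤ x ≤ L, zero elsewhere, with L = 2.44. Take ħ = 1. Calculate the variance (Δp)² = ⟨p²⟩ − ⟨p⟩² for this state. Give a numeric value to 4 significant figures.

24.46

Compute ⟨p⟩ and ⟨p²⟩ separately; (Δp)² = ⟨p²⟩ − ⟨p⟩².
d²/dx² sin(jπx/L) = −(jπ/L)²·sin(jπx/L); on 0 ≤ x ≤ L, ∫sin²(jπx/L) dx = L/2 and ∫sin(jπx/L)·sin(lπx/L) dx = 0 for j ≠ l, so only diagonal terms survive in ∫|Ψ|² and ∫Ψ·Ψ″; ∫Ψ·Ψ′ dx = [Ψ²/2] between the walls = 0.
Normalization: ∫|Ψ|² dx = 3.3987.
⟨p⟩ = 0.0000 and ⟨p²⟩ = 24.457.
(Δp)² = 24.457 − (0.0000)² = 24.457.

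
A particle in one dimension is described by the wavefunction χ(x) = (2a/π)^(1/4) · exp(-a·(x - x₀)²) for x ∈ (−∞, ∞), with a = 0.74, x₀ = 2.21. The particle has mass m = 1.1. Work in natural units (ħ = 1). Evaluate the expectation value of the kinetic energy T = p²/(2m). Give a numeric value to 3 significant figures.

0.336

T = −(ħ²/2m) d²/dx², so ⟨T⟩ = −(ħ²/2m) ∫ χ*·χ'' dx; with m = 1.1.
Gaussian moments (u = x − x₀): ∫u^(2j)·e^(−2au²) du = (2j−1)!!/(4a)^j · √(π/(2a)), odd powers integrate to 0; here √(π/(2a)) = 1.4569. Derivatives: d/dx e^(−au²) = −2au·e^(−au²), d²/dx² e^(−au²) = (4a²u² − 2a)·e^(−au²).
⟨T⟩ = 0.33636.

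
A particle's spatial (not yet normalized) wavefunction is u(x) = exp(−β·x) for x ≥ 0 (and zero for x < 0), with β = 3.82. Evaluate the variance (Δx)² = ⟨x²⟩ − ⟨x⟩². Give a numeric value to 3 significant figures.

0.0171

Compute ⟨x⟩ and ⟨x²⟩ separately, then (Δx)² = ⟨x²⟩ − ⟨x⟩².
Every integrand reduces to terms xʲ·e^(−2βx) on [0, ∞); use ∫₀^∞ xʲ·e^(−2βx) dx = j!/(2β)^(j+1).
Normalization: ∫|u|² dx = 0.13089.
⟨x⟩ = 0.13089 and ⟨x²⟩ = 0.034264.
(Δx)² = 0.034264 − (0.13089)² = 0.017132.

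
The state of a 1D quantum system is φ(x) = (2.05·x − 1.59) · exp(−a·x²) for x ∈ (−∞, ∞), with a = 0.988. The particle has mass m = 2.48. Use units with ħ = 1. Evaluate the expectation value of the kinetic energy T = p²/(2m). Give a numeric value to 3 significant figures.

0.317

T = −(ħ²/2m) d²/dx², so ⟨T⟩ = −(ħ²/2m) ∫ φ*·φ'' dx / ∫|φ|² dx; with m = 2.48.
Expand each integrand as polynomial × e^(−2ax²) and use ∫x^(2j)·e^(−2ax²) dx = (2j−1)!!/(4a)^j · √(π/(2a)), odd powers → 0; here √(π/(2a)) = 1.2609. Differentiate with the product rule, d/dx e^(−ax²) = −2ax·e^(−ax²).
State is unnormalized: ∫|φ|² dx = 4.5285, and ∫φ*·(−ħ²/2m · φ'') dx = 1.4362, so ⟨T⟩ = 1.4362 / 4.5285.
⟨T⟩ = 0.31715.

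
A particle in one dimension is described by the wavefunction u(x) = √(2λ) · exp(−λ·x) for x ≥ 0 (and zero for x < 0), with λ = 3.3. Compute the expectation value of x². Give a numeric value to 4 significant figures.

⟨x²⟩ = ∫ x²·|u|² dx (integrals over the domain).
Every integrand reduces to terms xʲ·e^(−2λx) on [0, ∞); use ∫₀^∞ xʲ·e^(−2λx) dx = j!/(2λ)^(j+1).
⟨x²⟩ = 0.045914.

0.04591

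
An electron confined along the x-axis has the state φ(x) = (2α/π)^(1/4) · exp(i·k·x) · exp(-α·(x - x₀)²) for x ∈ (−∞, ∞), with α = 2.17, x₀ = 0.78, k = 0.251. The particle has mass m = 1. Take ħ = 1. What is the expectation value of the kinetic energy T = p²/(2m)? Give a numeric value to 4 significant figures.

T = −(ħ²/2m) d²/dx², so ⟨T⟩ = −(ħ²/2m) ∫ φ*·φ'' dx; with m = 1.
Gaussian moments (u = x − x₀): ∫u^(2j)·e^(−2αu²) du = (2j−1)!!/(4α)^j · √(π/(2α)), odd powers integrate to 0; here √(π/(2α)) = 0.85081. Derivatives: φ′ = (ik − 2αu)·φ, φ″ = ((ik − 2αu)² − 2α)·φ; the odd-in-u pieces drop out.
⟨T⟩ = 1.1165.

1.117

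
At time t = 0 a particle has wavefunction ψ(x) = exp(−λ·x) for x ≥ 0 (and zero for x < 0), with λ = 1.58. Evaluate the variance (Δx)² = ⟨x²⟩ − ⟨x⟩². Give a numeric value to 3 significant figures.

0.100

Compute ⟨x⟩ and ⟨x²⟩ separately, then (Δx)² = ⟨x²⟩ − ⟨x⟩².
Every integrand reduces to terms xʲ·e^(−2λx) on [0, ∞); use ∫₀^∞ xʲ·e^(−2λx) dx = j!/(2λ)^(j+1).
Normalization: ∫|ψ|² dx = 0.31646.
⟨x⟩ = 0.31646 and ⟨x²⟩ = 0.20029.
(Δx)² = 0.20029 − (0.31646)² = 0.10014.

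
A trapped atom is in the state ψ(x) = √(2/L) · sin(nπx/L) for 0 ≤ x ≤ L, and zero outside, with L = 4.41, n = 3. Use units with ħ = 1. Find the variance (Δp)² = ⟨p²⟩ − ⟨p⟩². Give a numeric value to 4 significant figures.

Compute ⟨p⟩ and ⟨p²⟩ separately; (Δp)² = ⟨p²⟩ − ⟨p⟩².
d/dx sin(nπx/L) = (nπ/L)·cos(nπx/L) and d²/dx² sin(nπx/L) = −(nπ/L)²·sin(nπx/L); on 0 ≤ x ≤ L, ∫sin²(nπx/L) dx = L/2 and ∫sin(nπx/L)·cos(nπx/L) dx = 0.
⟨p⟩ = 0.0000 and ⟨p²⟩ = 4.5674.
(Δp)² = 4.5674 − (0.0000)² = 4.5674.

4.567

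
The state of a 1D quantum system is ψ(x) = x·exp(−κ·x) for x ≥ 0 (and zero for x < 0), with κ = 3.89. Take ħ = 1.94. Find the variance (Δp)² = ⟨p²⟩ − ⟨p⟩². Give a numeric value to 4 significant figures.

Compute ⟨p⟩ and ⟨p²⟩ separately; (Δp)² = ⟨p²⟩ − ⟨p⟩².
Differentiate x·exp(−κ·x) with the product rule; every integrand then reduces to terms xʲ·e^(−2κx) on [0, ∞), with ∫₀^∞ xʲ·e^(−2κx) dx = j!/(2κ)^(j+1).
Normalization: ∫|ψ|² dx = 0.0042471.
⟨p⟩ = 0.0000 and ⟨p²⟩ = 56.951.
(Δp)² = 56.951 − (0.0000)² = 56.951.

56.95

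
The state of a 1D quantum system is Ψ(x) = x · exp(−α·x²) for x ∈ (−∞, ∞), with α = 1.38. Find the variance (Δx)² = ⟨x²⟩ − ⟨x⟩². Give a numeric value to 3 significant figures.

0.543

Compute ⟨x⟩ and ⟨x²⟩ separately, then (Δx)² = ⟨x²⟩ − ⟨x⟩².
Expand each integrand as polynomial × e^(−2αx²) and use ∫x^(2j)·e^(−2αx²) dx = (2j−1)!!/(4α)^j · √(π/(2α)), odd powers → 0; here √(π/(2α)) = 1.0669.
Normalization: ∫|Ψ|² dx = 0.19328.
⟨x⟩ = 0.0000 and ⟨x²⟩ = 0.54348.
(Δx)² = 0.54348 − (0.0000)² = 0.54348.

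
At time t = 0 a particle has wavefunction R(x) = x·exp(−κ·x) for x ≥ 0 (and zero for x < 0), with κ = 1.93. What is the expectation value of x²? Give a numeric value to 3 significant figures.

⟨x²⟩ = ∫ x²·|R|² dx / ∫|R|² dx (integrals over the domain).
Every integrand reduces to terms xʲ·e^(−2κx) on [0, ∞); use ∫₀^∞ xʲ·e^(−2κx) dx = j!/(2κ)^(j+1).
State is unnormalized: ∫|R|² dx = 0.034775, and ∫R*·x²·R dx = 0.028008, so ⟨x²⟩ = 0.028008 / 0.034775.
⟨x²⟩ = 0.80539.

0.805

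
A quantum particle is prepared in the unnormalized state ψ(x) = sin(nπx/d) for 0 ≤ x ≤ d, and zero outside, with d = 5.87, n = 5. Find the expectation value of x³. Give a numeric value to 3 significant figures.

50.0

⟨x³⟩ = ∫ x³·|ψ|² dx / ∫|ψ|² dx (integrals over the domain).
With sin²θ = (1 − cos2θ)/2 on 0 ≤ x ≤ d: ∫sin²(nπx/d) dx = d/2, ∫x·sin²(nπx/d) dx = d²/4, ∫x²·sin²(nπx/d) dx = d³·(1/6 − 1/(4n²π²)); higher powers xᵏ the same way, integrating xᵏ·cos(2nπx/d) by parts.
State is unnormalized: ∫|ψ|² dx = 2.9350, and ∫ψ*·x³·ψ dx = 146.61, so ⟨x³⟩ = 146.61 / 2.9350.
⟨x³⟩ = 49.951.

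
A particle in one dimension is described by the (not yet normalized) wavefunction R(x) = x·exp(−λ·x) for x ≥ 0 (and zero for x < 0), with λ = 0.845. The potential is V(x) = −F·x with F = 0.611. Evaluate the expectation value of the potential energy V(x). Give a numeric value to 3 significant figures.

-1.08

⟨V⟩ = ∫ V(x)·|R|² dx / ∫|R|² dx.
Every integrand reduces to terms xʲ·e^(−2λx) on [0, ∞); use ∫₀^∞ xʲ·e^(−2λx) dx = j!/(2λ)^(j+1).
State is unnormalized: ∫|R|² dx = 0.41435, and ∫R*·V(x)·R dx = -0.44941, so ⟨V⟩ = -0.44941 / 0.41435.
⟨V⟩ = -1.0846.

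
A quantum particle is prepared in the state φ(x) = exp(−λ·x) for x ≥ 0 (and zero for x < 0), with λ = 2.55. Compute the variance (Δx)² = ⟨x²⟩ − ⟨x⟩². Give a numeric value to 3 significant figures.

0.0384

Compute ⟨x⟩ and ⟨x²⟩ separately, then (Δx)² = ⟨x²⟩ − ⟨x⟩².
Every integrand reduces to terms xʲ·e^(−2λx) on [0, ∞); use ∫₀^∞ xʲ·e^(−2λx) dx = j!/(2λ)^(j+1).
Normalization: ∫|φ|² dx = 0.19608.
⟨x⟩ = 0.19608 and ⟨x²⟩ = 0.076894.
(Δx)² = 0.076894 − (0.19608)² = 0.038447.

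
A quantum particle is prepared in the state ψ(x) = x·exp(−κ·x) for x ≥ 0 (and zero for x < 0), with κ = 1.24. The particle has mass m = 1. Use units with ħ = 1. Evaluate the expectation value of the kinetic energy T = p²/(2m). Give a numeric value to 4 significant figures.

T = −(ħ²/2m) d²/dx², so ⟨T⟩ = −(ħ²/2m) ∫ ψ*·ψ'' dx / ∫|ψ|² dx; with m = 1.
Differentiate x·exp(−κ·x) with the product rule; every integrand then reduces to terms xʲ·e^(−2κx) on [0, ∞), with ∫₀^∞ xʲ·e^(−2κx) dx = j!/(2κ)^(j+1).
State is unnormalized: ∫|ψ|² dx = 0.13112, and ∫ψ*·(−ħ²/2m · ψ'') dx = 0.10081, so ⟨T⟩ = 0.10081 / 0.13112.
⟨T⟩ = 0.76880.

0.7688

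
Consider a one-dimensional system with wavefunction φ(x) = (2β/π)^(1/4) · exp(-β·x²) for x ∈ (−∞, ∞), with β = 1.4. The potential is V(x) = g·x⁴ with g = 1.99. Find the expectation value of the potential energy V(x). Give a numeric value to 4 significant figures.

⟨V⟩ = ∫ V(x)·|φ|² dx.
Gaussian moments: ∫x^(2j)·e^(−2βx²) dx = (2j−1)!!/(4β)^j · √(π/(2β)), odd powers integrate to 0; here √(π/(2β)) = 1.0592.
⟨V⟩ = 0.19037.

0.1904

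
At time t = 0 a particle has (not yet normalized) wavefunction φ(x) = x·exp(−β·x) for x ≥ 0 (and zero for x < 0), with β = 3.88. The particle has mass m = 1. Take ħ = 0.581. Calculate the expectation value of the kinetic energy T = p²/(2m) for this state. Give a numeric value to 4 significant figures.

T = −(ħ²/2m) d²/dx², so ⟨T⟩ = −(ħ²/2m) ∫ φ*·φ'' dx / ∫|φ|² dx; with m = 1.
Differentiate x·exp(−β·x) with the product rule; every integrand then reduces to terms xʲ·e^(−2βx) on [0, ∞), with ∫₀^∞ xʲ·e^(−2βx) dx = j!/(2β)^(j+1).
State is unnormalized: ∫|φ|² dx = 0.0042800, and ∫φ*·(−ħ²/2m · φ'') dx = 0.010875, so ⟨T⟩ = 0.010875 / 0.0042800.
⟨T⟩ = 2.5409.

2.541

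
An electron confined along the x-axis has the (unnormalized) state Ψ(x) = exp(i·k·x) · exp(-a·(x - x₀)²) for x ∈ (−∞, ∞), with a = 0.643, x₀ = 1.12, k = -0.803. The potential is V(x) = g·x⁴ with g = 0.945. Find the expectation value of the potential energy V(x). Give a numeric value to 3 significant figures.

4.68

⟨V⟩ = ∫ V(x)·|Ψ|² dx / ∫|Ψ|² dx.
Gaussian moments (u = x − x₀): ∫u^(2j)·e^(−2au²) du = (2j−1)!!/(4a)^j · √(π/(2a)), odd powers integrate to 0; here √(π/(2a)) = 1.5630.
State is unnormalized: ∫|Ψ|² dx = 1.5630, and ∫Ψ*·V(x)·Ψ dx = 7.3161, so ⟨V⟩ = 7.3161 / 1.5630.
⟨V⟩ = 4.6809.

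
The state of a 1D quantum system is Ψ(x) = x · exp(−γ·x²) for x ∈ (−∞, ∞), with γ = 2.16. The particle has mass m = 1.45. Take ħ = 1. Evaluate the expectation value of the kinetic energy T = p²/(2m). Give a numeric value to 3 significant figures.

2.23

T = −(ħ²/2m) d²/dx², so ⟨T⟩ = −(ħ²/2m) ∫ Ψ*·Ψ'' dx / ∫|Ψ|² dx; with m = 1.45.
Expand each integrand as polynomial × e^(−2γx²) and use ∫x^(2j)·e^(−2γx²) dx = (2j−1)!!/(4γ)^j · √(π/(2γ)), odd powers → 0; here √(π/(2γ)) = 0.85277. Differentiate with the product rule, d/dx e^(−γx²) = −2γx·e^(−γx²).
State is unnormalized: ∫|Ψ|² dx = 0.098700, and ∫Ψ*·(−ħ²/2m · Ψ'') dx = 0.22054, so ⟨T⟩ = 0.22054 / 0.098700.
⟨T⟩ = 2.2345.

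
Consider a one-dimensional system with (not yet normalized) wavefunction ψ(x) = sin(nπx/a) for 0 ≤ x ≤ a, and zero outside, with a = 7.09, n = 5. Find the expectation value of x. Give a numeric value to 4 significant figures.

⟨x⟩ = ∫ x·|ψ|² dx / ∫|ψ|² dx (integrals over the domain).
With sin²θ = (1 − cos2θ)/2 on 0 ≤ x ≤ a: ∫sin²(nπx/a) dx = a/2, ∫x·sin²(nπx/a) dx = a²/4, ∫x²·sin²(nπx/a) dx = a³·(1/6 − 1/(4n²π²)); higher powers xᵏ the same way, integrating xᵏ·cos(2nπx/a) by parts.
State is unnormalized: ∫|ψ|² dx = 3.5450, and ∫ψ*·x·ψ dx = 12.567, so ⟨x⟩ = 12.567 / 3.5450.
⟨x⟩ = 3.5450.

3.545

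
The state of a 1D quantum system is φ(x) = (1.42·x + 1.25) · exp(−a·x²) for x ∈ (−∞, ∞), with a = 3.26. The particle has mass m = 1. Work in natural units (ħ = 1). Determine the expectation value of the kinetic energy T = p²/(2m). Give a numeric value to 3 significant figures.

T = −(ħ²/2m) d²/dx², so ⟨T⟩ = −(ħ²/2m) ∫ φ*·φ'' dx / ∫|φ|² dx; with m = 1.
Expand each integrand as polynomial × e^(−2ax²) and use ∫x^(2j)·e^(−2ax²) dx = (2j−1)!!/(4a)^j · √(π/(2a)), odd powers → 0; here √(π/(2a)) = 0.69415. Differentiate with the product rule, d/dx e^(−ax²) = −2ax·e^(−ax²).
State is unnormalized: ∫|φ|² dx = 1.1919, and ∫φ*·(−ħ²/2m · φ'') dx = 2.2928, so ⟨T⟩ = 2.2928 / 1.1919.
⟨T⟩ = 1.9236.

1.92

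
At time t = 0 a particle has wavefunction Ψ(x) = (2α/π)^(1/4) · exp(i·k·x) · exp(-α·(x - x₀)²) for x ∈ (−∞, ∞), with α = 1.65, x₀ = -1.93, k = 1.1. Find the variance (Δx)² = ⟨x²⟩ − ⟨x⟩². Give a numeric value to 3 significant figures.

0.152

Compute ⟨x⟩ and ⟨x²⟩ separately, then (Δx)² = ⟨x²⟩ − ⟨x⟩².
Gaussian moments (u = x − x₀): ∫u^(2j)·e^(−2αu²) du = (2j−1)!!/(4α)^j · √(π/(2α)), odd powers integrate to 0; here √(π/(2α)) = 0.97570.
⟨x⟩ = -1.9300 and ⟨x²⟩ = 3.8764.
(Δx)² = 3.8764 − (-1.9300)² = 0.15152.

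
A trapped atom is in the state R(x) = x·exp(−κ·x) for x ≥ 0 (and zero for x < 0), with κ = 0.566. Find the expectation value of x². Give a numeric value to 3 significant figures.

9.36

⟨x²⟩ = ∫ x²·|R|² dx / ∫|R|² dx (integrals over the domain).
Every integrand reduces to terms xʲ·e^(−2κx) on [0, ∞); use ∫₀^∞ xʲ·e^(−2κx) dx = j!/(2κ)^(j+1).
State is unnormalized: ∫|R|² dx = 1.3788, and ∫R*·x²·R dx = 12.912, so ⟨x²⟩ = 12.912 / 1.3788.
⟨x²⟩ = 9.3646.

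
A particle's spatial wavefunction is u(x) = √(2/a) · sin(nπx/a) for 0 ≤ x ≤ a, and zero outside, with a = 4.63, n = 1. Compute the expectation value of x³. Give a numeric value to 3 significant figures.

⟨x³⟩ = ∫ x³·|u|² dx (integrals over the domain).
With sin²θ = (1 − cos2θ)/2 on 0 ≤ x ≤ a: ∫sin²(nπx/a) dx = a/2, ∫x·sin²(nπx/a) dx = a²/4, ∫x²·sin²(nπx/a) dx = a³·(1/6 − 1/(4n²π²)); higher powers xᵏ the same way, integrating xᵏ·cos(2nπx/a) by parts.
⟨x³⟩ = 17.271.

17.3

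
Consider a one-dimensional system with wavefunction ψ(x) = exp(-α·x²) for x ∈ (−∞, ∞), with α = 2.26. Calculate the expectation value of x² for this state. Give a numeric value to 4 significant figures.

⟨x²⟩ = ∫ x²·|ψ|² dx / ∫|ψ|² dx (integrals over the domain).
Gaussian moments: ∫x^(2j)·e^(−2αx²) dx = (2j−1)!!/(4α)^j · √(π/(2α)), odd powers integrate to 0; here √(π/(2α)) = 0.83369.
State is unnormalized: ∫|ψ|² dx = 0.83369, and ∫ψ*·x²·ψ dx = 0.092223, so ⟨x²⟩ = 0.092223 / 0.83369.
⟨x²⟩ = 0.11062.

0.1106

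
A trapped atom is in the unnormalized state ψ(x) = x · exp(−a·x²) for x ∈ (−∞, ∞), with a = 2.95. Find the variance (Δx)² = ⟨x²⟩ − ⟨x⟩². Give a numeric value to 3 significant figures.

Compute ⟨x⟩ and ⟨x²⟩ separately, then (Δx)² = ⟨x²⟩ − ⟨x⟩².
Expand each integrand as polynomial × e^(−2ax²) and use ∫x^(2j)·e^(−2ax²) dx = (2j−1)!!/(4a)^j · √(π/(2a)), odd powers → 0; here √(π/(2a)) = 0.72971.
Normalization: ∫|ψ|² dx = 0.061840.
⟨x⟩ = 0.0000 and ⟨x²⟩ = 0.25424.
(Δx)² = 0.25424 − (0.0000)² = 0.25424.

0.254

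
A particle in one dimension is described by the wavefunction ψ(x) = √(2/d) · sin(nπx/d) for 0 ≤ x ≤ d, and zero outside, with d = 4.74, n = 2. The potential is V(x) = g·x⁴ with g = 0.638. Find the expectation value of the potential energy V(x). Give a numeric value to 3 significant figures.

56.6

⟨V⟩ = ∫ V(x)·|ψ|² dx.
With sin²θ = (1 − cos2θ)/2 on 0 ≤ x ≤ d: ∫sin²(nπx/d) dx = d/2, ∫x·sin²(nπx/d) dx = d²/4, ∫x²·sin²(nπx/d) dx = d³·(1/6 − 1/(4n²π²)); higher powers xᵏ the same way, integrating xᵏ·cos(2nπx/d) by parts.
⟨V⟩ = 56.564.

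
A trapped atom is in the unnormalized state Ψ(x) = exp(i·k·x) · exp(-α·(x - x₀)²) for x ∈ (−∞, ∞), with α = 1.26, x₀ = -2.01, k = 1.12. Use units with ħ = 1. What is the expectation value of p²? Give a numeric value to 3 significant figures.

p² Ψ = −ħ² d²Ψ/dx²; ⟨p²⟩ = −ħ² ∫ Ψ*·Ψ'' dx / ∫|Ψ|² dx.
Gaussian moments (u = x − x₀): ∫u^(2j)·e^(−2αu²) du = (2j−1)!!/(4α)^j · √(π/(2α)), odd powers integrate to 0; here √(π/(2α)) = 1.1165. Derivatives: Ψ′ = (ik − 2αu)·Ψ, Ψ″ = ((ik − 2αu)² − 2α)·Ψ; the odd-in-u pieces drop out.
State is unnormalized: ∫|Ψ|² dx = 1.1165, and ∫Ψ*·(−ħ² Ψ'') dx = 2.8074, so ⟨p²⟩ = 2.8074 / 1.1165.
⟨p²⟩ = 2.5144.

2.51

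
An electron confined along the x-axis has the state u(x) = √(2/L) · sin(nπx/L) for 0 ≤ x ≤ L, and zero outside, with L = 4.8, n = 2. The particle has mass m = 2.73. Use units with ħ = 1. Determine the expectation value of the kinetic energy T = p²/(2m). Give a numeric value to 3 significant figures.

0.314

T = −(ħ²/2m) d²/dx², so ⟨T⟩ = −(ħ²/2m) ∫ u*·u'' dx; with m = 2.73.
d/dx sin(nπx/L) = (nπ/L)·cos(nπx/L) and d²/dx² sin(nπx/L) = −(nπ/L)²·sin(nπx/L); on 0 ≤ x ≤ L, ∫sin²(nπx/L) dx = L/2 and ∫sin(nπx/L)·cos(nπx/L) dx = 0.
⟨T⟩ = 0.31382.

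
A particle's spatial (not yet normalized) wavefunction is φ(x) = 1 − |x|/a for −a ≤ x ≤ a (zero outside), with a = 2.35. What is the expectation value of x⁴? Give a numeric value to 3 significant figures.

⟨x⁴⟩ = ∫ x⁴·|φ|² dx / ∫|φ|² dx (integrals over the domain).
φ is even, so ∫ over [−a, a] = 2∫₀ᵃ with φ = 1 − x/a there: ∫₀ᵃ (1 − x/a)² dx = a/3, ∫₀ᵃ x²(1 − x/a)² dx = a³/30, ∫₀ᵃ x⁴(1 − x/a)² dx = a⁵/105.
State is unnormalized: ∫|φ|² dx = 1.5667, and ∫φ*·x⁴·φ dx = 1.3651, so ⟨x⁴⟩ = 1.3651 / 1.5667.
⟨x⁴⟩ = 0.87137.

0.871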